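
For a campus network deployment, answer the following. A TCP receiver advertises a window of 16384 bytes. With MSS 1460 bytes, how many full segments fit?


Given: RWND = 16384 bytes, MSS = 1460 bytes
Full segments = floor(RWND / MSS)
Full segments = floor(16384 / 1460)
Full segments = floor(11.2219) = 11

11


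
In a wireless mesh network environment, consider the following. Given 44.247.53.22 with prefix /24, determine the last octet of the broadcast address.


Given: IP = 44.247.53.22, prefix = /24
Host bits = 32 - 24 = 8
Network last octet = 22 AND mask = 0
Host part size = 2^8 - 1 = 255
Broadcast last octet = 0 OR 255 = 255

255


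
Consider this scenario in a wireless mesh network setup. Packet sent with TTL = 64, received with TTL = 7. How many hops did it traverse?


Given: initial TTL = 64, received TTL = 7
Hops = initial TTL - received TTL
Hops = 64 - 7 = 57

57


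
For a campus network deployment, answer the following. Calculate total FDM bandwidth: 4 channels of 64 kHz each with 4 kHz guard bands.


Given: 4 channels, 64 kHz each, guard = 4 kHz
Channel bandwidth = 4 * 64 = 256 kHz
Guard bands = 3 gaps * 4 kHz = 12 kHz
Total = 256 + 12 = 268 kHz

268


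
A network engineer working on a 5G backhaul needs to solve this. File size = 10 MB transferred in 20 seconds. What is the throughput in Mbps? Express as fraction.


Given: file = 10 MB, time = 20 s
File in Mb = 10 * 8 = 80 Mb
Throughput = 80 / 20 Mbps
Throughput = 4 Mbps

4


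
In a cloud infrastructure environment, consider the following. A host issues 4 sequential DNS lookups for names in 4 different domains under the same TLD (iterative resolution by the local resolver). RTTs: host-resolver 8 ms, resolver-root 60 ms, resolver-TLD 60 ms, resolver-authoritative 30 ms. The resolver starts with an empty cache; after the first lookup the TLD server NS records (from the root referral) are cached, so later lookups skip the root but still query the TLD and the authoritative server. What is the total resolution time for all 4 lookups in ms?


Lookup 1 (cold cache): local + root + TLD + auth = 8 + 60 + 60 + 30 = 158 ms
Lookups 2..4 (TLD NS cached -> skip root; new domain -> still ask TLD and auth): local + TLD + auth = 8 + 60 + 30 = 98 ms each
Remaining 3 lookups: 3 * 98 = 294 ms
Total = 158 + 294 = 452 ms

452


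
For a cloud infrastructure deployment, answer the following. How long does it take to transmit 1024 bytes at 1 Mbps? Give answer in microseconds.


Given: packet = 1024 bytes, bandwidth = 1 Mbps
Packet in bits = 1024 * 8 = 8192 bits
Bandwidth = 1 * 10^6 = 1000000 bps
Time = 8192 / 1000000 seconds
Time in us = 8192 * 10^6 / 1000000 = 8192

8192


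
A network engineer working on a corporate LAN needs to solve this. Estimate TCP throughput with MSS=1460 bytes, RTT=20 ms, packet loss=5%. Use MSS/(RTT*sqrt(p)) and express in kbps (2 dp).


Given: MSS = 1460 bytes, RTT = 20 ms, loss = 5%
RTT in seconds = 20 / 1000 = 0.02
Loss rate = 5% = 0.05
sqrt(loss) = sqrt(0.05) = 0.223606797750
Throughput (bytes/s) = 1460 / (0.02 * 0.223606797750) = 326465.9247
Throughput (kbps) = 326465.9247 * 8 / 1000 = 2611.727398 -> 2611.73 kbps (2 dp)

2611.73


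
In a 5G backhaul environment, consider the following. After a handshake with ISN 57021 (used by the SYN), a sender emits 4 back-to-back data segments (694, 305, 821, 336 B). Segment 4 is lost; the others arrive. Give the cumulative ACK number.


SYN uses sequence number 57021; first data byte = ISN + 1 = 57022.
Segment 1: SEQ = 57022, len = 694 B, covers [57022, 57715]
Segment 2: SEQ = 57716, len = 305 B, covers [57716, 58020]
Segment 3: SEQ = 58021, len = 821 B, covers [58021, 58841]
Segment 4: SEQ = 58842, len = 336 B, covers [58842, 59177] [LOST]
In-order data received: bytes [57022, 58841] (segments 1..3).
Segment 4 missing -> gap begins at byte 58842.
Cumulative ACK = next expected in-order byte = 57022 + 694 + 305 + 821 = 58842

58842


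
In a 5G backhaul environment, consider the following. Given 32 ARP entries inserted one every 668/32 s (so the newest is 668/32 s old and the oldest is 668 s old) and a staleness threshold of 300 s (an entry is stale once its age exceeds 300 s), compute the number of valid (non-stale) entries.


Ages are k * 668/32 s for k = 1..32 (spacing = 20.8750 s).
Entry k is valid iff k * 668/32 <= 300 iff k <= 32 * 300 / 668 = 14.3713
n_valid = floor(14.3713) = 14
(n_stale = 32 - 14 = 18)

14


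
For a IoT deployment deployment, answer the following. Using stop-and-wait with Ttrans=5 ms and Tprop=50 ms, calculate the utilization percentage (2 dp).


Given: Ttrans = 5 ms, Tprop = 50 ms
RTT = 2 * Tprop = 2 * 50 = 100 ms
U = Ttrans / (Ttrans + RTT)
U = 5 / (5 + 100)
U = 5 / 105 = 0.047619
U% = 4.76%

4.76


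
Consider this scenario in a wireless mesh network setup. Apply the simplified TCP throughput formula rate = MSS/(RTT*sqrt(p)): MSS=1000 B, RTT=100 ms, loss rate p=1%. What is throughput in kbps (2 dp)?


Given: MSS = 1000 bytes, RTT = 100 ms, loss = 1%
RTT in seconds = 100 / 1000 = 0.1
Loss rate = 1% = 0.01
sqrt(loss) = sqrt(0.01) = 0.1
Throughput (bytes/s) = 1000 / (0.1 * 0.1) = 100000.0000
Throughput (kbps) = 100000.0000 * 8 / 1000 = 800.000000 -> 800.00 kbps (2 dp)

800.00


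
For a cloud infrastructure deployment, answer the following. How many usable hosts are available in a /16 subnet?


Given: subnet mask /16
Host bits = 32 - 16 = 16
Total addresses = 2^16 = 65536
Usable hosts = 65536 - 2 (network + broadcast) = 65534

65534


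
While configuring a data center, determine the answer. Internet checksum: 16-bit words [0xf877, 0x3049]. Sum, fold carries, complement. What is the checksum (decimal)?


Given words: [0xf877, 0x3049]
Step 1: Sum all words
Raw sum = 63607 + 12361 = 75968
Step 2: Fold carry: (10432 + 1) = 10433
One's complement = ~10433 & 0xFFFF = 55102

55102


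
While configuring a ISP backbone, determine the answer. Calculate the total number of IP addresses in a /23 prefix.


Given: CIDR prefix /23
Host bits = 32 - 23 = 9
Total addresses = 2^9 = 512

512


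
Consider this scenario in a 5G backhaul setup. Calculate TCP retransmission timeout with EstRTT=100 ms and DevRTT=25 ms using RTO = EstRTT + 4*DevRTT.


Given: EstRTT = 100 ms, DevRTT = 25 ms
Timeout = EstRTT + 4 * DevRTT
4 * DevRTT = 4 * 25 = 100
Timeout = 100 + 100 = 200 ms

200


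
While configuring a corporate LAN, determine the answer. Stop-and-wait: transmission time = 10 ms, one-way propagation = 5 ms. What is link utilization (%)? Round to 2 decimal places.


Given: Ttrans = 10 ms, Tprop = 5 ms
RTT = 2 * Tprop = 2 * 5 = 10 ms
U = Ttrans / (Ttrans + RTT)
U = 10 / (10 + 10)
U = 10 / 20 = 0.5
U% = 50.00%

50.00


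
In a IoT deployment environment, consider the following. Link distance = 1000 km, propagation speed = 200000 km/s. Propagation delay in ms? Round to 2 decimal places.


Given: distance = 1000 km, speed = 200000 km/s
Delay = distance / speed = 1000 / 200000 seconds
Delay in ms = 1000 * 1000 / 200000
Delay = 5.0000 ms
Rounded to 2 dp = 5.00 ms

5.00


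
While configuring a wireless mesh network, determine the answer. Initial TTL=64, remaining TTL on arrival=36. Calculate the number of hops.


Given: initial TTL = 64, received TTL = 36
Hops = initial TTL - received TTL
Hops = 64 - 36 = 28

28


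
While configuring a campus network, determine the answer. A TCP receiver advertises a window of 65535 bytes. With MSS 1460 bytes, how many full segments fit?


Given: RWND = 65535 bytes, MSS = 1460 bytes
Full segments = floor(RWND / MSS)
Full segments = floor(65535 / 1460)
Full segments = floor(44.887) = 44

44


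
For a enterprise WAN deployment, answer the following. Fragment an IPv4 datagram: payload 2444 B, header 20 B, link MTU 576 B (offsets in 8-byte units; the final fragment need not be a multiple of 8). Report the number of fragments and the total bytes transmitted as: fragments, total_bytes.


Max data per non-final fragment = floor((MTU - header)/8)*8 = floor((576 - 20)/8)*8 = floor(556/8)*8 = 552 B
Final fragment needs no 8-byte alignment: it can carry up to MTU - header = 556 B
Non-final fragments needed = ceil((payload - 556) / 552) = ceil(1888/552) = ceil(3.4203) = 4
Number of fragments = 4 + 1 = 5
Fragment sizes (data): 4 * 552 B + 236 B (last, 236 <= 556 OK)
Total bytes sent = payload + n_frags * header = 2444 + 5*20 = 2444 + 100 = 2544 B

5, 2544


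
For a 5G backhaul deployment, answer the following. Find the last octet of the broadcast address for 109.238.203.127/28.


Given: IP = 109.238.203.127, prefix = /28
Host bits = 32 - 28 = 4
Network last octet = 127 AND mask = 112
Host part size = 2^4 - 1 = 15
Broadcast last octet = 112 OR 15 = 127

127


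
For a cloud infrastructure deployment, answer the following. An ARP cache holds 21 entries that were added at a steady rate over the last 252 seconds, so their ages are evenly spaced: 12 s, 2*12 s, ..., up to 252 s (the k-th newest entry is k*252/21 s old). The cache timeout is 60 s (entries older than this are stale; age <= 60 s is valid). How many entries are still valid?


Ages are k * 252/21 s for k = 1..21 (spacing = 12.0000 s).
Entry k is valid iff k * 252/21 <= 60 iff k <= 21 * 60 / 252 = 5.0000
n_valid = floor(5.0000) = 5
(n_stale = 21 - 5 = 16)

5


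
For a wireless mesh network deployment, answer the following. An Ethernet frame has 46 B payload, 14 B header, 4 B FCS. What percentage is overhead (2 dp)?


Given: payload = 46 B, header = 14 B, trailer = 4 B
Overhead bytes = header + trailer = 14 + 4 = 18
Total frame = payload + overhead = 46 + 18 = 64
Overhead % = 18 / 64 * 100 = 28.1250% -> 28.13% (2 dp)

28.13


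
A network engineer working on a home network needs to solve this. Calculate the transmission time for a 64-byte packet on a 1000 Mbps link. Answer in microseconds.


Given: packet = 64 bytes, bandwidth = 1000 Mbps
Packet in bits = 64 * 8 = 512 bits
Bandwidth = 1000 * 10^6 = 1000000000 bps
Time = 512 / 1000000000 seconds
Time in us = 512 * 10^6 / 1000000000 = 0.512

0.512


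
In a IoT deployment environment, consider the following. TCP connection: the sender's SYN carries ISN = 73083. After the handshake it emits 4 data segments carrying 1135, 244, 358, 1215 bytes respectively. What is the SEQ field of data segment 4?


The SYN occupies sequence number ISN = 73083, so the first data byte is ISN + 1 = 73084.
SEQ of data segment i = (ISN + 1) + sum of payload sizes of segments 1..i-1.
Segment 1: SEQ = 73084, payload = 1135 bytes
Segment 2: SEQ = 74219, payload = 244 bytes
Segment 3: SEQ = 74463, payload = 358 bytes
Segment 4: SEQ = 74821, payload = 1215 bytes
SEQ of segment 4 = 73084 + 1135 + 244 + 358 = 74821

74821


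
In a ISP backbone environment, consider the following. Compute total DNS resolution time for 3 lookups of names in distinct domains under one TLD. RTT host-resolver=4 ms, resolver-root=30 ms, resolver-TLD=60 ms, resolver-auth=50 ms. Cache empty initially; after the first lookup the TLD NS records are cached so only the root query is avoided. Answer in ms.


Lookup 1 (cold cache): local + root + TLD + auth = 4 + 30 + 60 + 50 = 144 ms
Lookups 2..3 (TLD NS cached -> skip root; new domain -> still ask TLD and auth): local + TLD + auth = 4 + 60 + 50 = 114 ms each
Remaining 2 lookups: 2 * 114 = 228 ms
Total = 144 + 228 = 372 ms

372


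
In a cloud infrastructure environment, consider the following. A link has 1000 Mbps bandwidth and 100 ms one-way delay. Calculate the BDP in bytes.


Given: bandwidth = 1000 Mbps, delay = 100 ms
BDP in bits = 1000 * 10^6 * 100 / 1000
BDP in bits = 100000000
BDP in bytes = 100000000 / 8 = 12500000

12500000


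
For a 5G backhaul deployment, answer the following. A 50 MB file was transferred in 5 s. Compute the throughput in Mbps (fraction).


Given: file = 50 MB, time = 5 s
File in Mb = 50 * 8 = 400 Mb
Throughput = 400 / 5 Mbps
Throughput = 80 Mbps

80


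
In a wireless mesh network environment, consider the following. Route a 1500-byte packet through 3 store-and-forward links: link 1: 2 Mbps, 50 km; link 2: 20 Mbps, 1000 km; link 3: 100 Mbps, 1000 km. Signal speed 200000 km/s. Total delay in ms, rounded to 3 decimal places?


Packet = 1500 bytes = 12000 bits. Store-and-forward: sum (t_trans + t_prop) per link.
Link 1: t_trans = 12000/(2*10^6) s = 6.0000 ms; t_prop = 50/200000 s = 0.2500 ms; subtotal = 6.2500 ms
Link 2: t_trans = 12000/(20*10^6) s = 0.6000 ms; t_prop = 1000/200000 s = 5.0000 ms; subtotal = 5.6000 ms
Link 3: t_trans = 12000/(100*10^6) s = 0.1200 ms; t_prop = 1000/200000 s = 5.0000 ms; subtotal = 5.1200 ms
End-to-end = 6.2500 + 5.6000 + 5.1200 = 16.9700 ms -> 16.970 ms (3 dp)

16.970


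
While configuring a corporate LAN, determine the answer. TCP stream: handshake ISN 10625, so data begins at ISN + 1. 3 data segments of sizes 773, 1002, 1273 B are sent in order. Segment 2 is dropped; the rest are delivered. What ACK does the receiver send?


SYN uses sequence number 10625; first data byte = ISN + 1 = 10626.
Segment 1: SEQ = 10626, len = 773 B, covers [10626, 11398]
Segment 2: SEQ = 11399, len = 1002 B, covers [11399, 12400] [LOST]
Segment 3: SEQ = 12401, len = 1273 B, covers [12401, 13673]
In-order data received: bytes [10626, 11398] (segments 1..1).
Segment 2 missing -> gap begins at byte 11399; later segments buffered out of order.
Cumulative ACK = next expected in-order byte = 10626 + 773 = 11399

11399


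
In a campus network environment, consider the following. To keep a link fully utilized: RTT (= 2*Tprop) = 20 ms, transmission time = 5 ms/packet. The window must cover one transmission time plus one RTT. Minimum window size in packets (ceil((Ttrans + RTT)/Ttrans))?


Given: Ttrans = 5 ms, RTT = 20 ms (= 2 * Tprop, Tprop = 10 ms)
Time until first ACK returns = Ttrans + RTT = 5 + 20 = 25 ms
Need W * Ttrans >= Ttrans + RTT  ->  W >= (Ttrans + RTT) / Ttrans
(Ttrans + RTT) / Ttrans = 25 / 5 = 5
W_min = ceil(5) = 5

5


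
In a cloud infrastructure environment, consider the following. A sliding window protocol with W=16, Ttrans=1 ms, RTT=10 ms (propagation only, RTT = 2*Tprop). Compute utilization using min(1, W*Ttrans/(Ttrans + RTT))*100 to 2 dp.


Given: W = 16, Ttrans = 1 ms, RTT = 10 ms (= 2 * Tprop, Tprop = 5 ms)
Cycle time = Ttrans + RTT = 1 + 10 = 11 ms (first packet sent until its ACK returns)
W * Ttrans = 16 * 1 = 16 ms of sending per cycle
W * Ttrans / (Ttrans + RTT) = 16 / 11 = 1.454545
U = min(1, 1.454545) = 1.000000
U% = 100.00%

100.00


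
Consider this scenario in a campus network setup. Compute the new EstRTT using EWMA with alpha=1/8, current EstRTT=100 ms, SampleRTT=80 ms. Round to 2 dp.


Given: EstRTT = 100 ms, SampleRTT = 80 ms, alpha = 1/8
New EstRTT = (1 - alpha) * EstRTT + alpha * SampleRTT
(7/8) * 100 = 87.5
(1/8) * 80 = 10
New EstRTT = 87.5 + 10 = 97.5 ms -> 97.50 ms (2 dp)

97.50


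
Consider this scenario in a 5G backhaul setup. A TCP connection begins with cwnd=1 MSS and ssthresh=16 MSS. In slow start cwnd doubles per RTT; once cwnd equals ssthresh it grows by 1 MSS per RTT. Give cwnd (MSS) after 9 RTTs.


RTT 0: cwnd = 1 MSS (initial)
RTT 1: cwnd = 2 MSS (slow start, doubled)
RTT 2: cwnd = 4 MSS (slow start, doubled)
RTT 3: cwnd = 8 MSS (slow start, doubled)
RTT 4: cwnd = 16 MSS (slow start, doubled)
RTT 5: cwnd = 17 MSS (congestion avoidance, +1)
RTT 6: cwnd = 18 MSS (congestion avoidance, +1)
RTT 7: cwnd = 19 MSS (congestion avoidance, +1)
RTT 8: cwnd = 20 MSS (congestion avoidance, +1)
RTT 9: cwnd = 21 MSS (congestion avoidance, +1)

21


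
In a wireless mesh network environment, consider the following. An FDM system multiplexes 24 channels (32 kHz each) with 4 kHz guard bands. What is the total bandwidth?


Given: 24 channels, 32 kHz each, guard = 4 kHz
Channel bandwidth = 24 * 32 = 768 kHz
Guard bands = 23 gaps * 4 kHz = 92 kHz
Total = 768 + 92 = 860 kHz

860


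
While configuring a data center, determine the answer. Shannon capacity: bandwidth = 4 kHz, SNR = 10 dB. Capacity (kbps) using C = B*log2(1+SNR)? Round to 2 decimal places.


Given: B = 4 kHz, SNR = 10 dB
SNR linear = 10^(10/10) = 10
1 + SNR = 11
log2(11) = 3.4594316186
C = 4 * 1000 * 3.4594316186 = 13837.7265 bps
C = 13.837726 kbps -> 13.84 kbps (2 dp)

13.84


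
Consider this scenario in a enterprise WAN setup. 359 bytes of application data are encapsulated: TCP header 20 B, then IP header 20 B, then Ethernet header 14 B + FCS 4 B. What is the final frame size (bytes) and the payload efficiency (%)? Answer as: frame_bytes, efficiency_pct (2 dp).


TCP segment = 359 + 20 = 379 B
IP packet = 379 + 20 = 399 B
Ethernet frame = 399 + 14 + 4 = 417 B
Efficiency = app / frame = 359 / 417 = 0.860911 = 86.0911% -> 86.09% (2 dp)

417, 86.09


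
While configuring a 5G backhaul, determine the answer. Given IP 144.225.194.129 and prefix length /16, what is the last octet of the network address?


Given: IP = 144.225.194.129, prefix = /16
Subnet mask = 255.255.0.0
Last octet of IP: 129
Last octet of mask: 0
Network last octet = 129 AND 0 = 0

0


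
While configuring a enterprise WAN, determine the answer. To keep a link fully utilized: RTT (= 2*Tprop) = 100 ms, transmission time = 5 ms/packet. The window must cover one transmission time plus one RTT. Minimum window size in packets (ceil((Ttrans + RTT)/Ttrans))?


Given: Ttrans = 5 ms, RTT = 100 ms (= 2 * Tprop, Tprop = 50 ms)
Time until first ACK returns = Ttrans + RTT = 5 + 100 = 105 ms
Need W * Ttrans >= Ttrans + RTT  ->  W >= (Ttrans + RTT) / Ttrans
(Ttrans + RTT) / Ttrans = 105 / 5 = 21
W_min = ceil(21) = 21

21


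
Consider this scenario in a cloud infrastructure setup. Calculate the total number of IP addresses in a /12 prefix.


Given: CIDR prefix /12
Host bits = 32 - 12 = 20
Total addresses = 2^20 = 1048576

1048576


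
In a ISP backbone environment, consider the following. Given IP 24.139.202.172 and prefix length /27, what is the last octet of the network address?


Given: IP = 24.139.202.172, prefix = /27
Subnet mask = 255.255.255.224
Last octet of IP: 172
Last octet of mask: 224
Network last octet = 172 AND 224 = 160

160


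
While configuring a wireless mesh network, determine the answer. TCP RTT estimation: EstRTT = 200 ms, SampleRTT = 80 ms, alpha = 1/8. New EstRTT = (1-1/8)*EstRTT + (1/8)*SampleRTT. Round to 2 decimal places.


Given: EstRTT = 200 ms, SampleRTT = 80 ms, alpha = 1/8
New EstRTT = (1 - alpha) * EstRTT + alpha * SampleRTT
(7/8) * 200 = 175
(1/8) * 80 = 10
New EstRTT = 175 + 10 = 185 ms -> 185.00 ms (2 dp)

185.00


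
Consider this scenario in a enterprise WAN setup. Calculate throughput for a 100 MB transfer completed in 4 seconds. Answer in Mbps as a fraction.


Given: file = 100 MB, time = 4 s
File in Mb = 100 * 8 = 800 Mb
Throughput = 800 / 4 Mbps
Throughput = 200 Mbps

200


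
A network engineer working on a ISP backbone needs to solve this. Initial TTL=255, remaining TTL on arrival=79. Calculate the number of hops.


Given: initial TTL = 255, received TTL = 79
Hops = initial TTL - received TTL
Hops = 255 - 79 = 176

176


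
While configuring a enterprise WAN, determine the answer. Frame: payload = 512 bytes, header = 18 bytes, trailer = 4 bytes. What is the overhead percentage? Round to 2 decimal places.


Given: payload = 512 B, header = 18 B, trailer = 4 B
Overhead bytes = header + trailer = 18 + 4 = 22
Total frame = payload + overhead = 512 + 22 = 534
Overhead % = 22 / 534 * 100 = 4.1199% -> 4.12% (2 dp)

4.12


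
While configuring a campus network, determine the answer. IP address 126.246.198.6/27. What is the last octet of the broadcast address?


Given: IP = 126.246.198.6, prefix = /27
Host bits = 32 - 27 = 5
Network last octet = 6 AND mask = 0
Host part size = 2^5 - 1 = 31
Broadcast last octet = 0 OR 31 = 31

31


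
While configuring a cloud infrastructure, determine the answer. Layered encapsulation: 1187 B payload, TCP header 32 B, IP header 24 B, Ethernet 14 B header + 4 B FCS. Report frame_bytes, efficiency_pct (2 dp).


TCP segment = 1187 + 32 = 1219 B
IP packet = 1219 + 24 = 1243 B
Ethernet frame = 1243 + 14 + 4 = 1261 B
Efficiency = app / frame = 1187 / 1261 = 0.941316 = 94.1316% -> 94.13% (2 dp)

1261, 94.13


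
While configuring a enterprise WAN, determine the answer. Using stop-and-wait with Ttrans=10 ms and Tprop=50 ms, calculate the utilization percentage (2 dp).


Given: Ttrans = 10 ms, Tprop = 50 ms
RTT = 2 * Tprop = 2 * 50 = 100 ms
U = Ttrans / (Ttrans + RTT)
U = 10 / (10 + 100)
U = 10 / 110 = 0.090909
U% = 9.09%

9.09


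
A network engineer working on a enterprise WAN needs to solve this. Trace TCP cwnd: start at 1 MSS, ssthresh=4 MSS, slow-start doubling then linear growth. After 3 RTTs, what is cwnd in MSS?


RTT 0: cwnd = 1 MSS (initial)
RTT 1: cwnd = 2 MSS (slow start, doubled)
RTT 2: cwnd = 4 MSS (slow start, doubled)
RTT 3: cwnd = 5 MSS (congestion avoidance, +1)

5


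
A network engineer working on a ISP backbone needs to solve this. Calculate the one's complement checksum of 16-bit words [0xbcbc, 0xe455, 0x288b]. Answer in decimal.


Given words: [0xbcbc, 0xe455, 0x288b]
Step 1: Sum all words
Raw sum = 48316 + 58453 + 10379 = 117148
Step 2: Fold carry: (51612 + 1) = 51613
One's complement = ~51613 & 0xFFFF = 13922

13922


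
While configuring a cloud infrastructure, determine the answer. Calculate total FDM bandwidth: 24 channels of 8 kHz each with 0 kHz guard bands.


Given: 24 channels, 8 kHz each, guard = 0 kHz
Channel bandwidth = 24 * 8 = 192 kHz
Guard bands = 23 gaps * 0 kHz = 0 kHz
Total = 192 + 0 = 192 kHz

192


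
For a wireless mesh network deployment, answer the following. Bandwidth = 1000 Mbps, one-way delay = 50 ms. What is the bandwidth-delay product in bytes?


Given: bandwidth = 1000 Mbps, delay = 50 ms
BDP in bits = 1000 * 10^6 * 50 / 1000
BDP in bits = 50000000
BDP in bytes = 50000000 / 8 = 6250000

6250000


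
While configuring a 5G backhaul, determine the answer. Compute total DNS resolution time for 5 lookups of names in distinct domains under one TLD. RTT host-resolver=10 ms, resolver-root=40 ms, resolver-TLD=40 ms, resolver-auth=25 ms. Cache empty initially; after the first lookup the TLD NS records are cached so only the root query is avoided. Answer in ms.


Lookup 1 (cold cache): local + root + TLD + auth = 10 + 40 + 40 + 25 = 115 ms
Lookups 2..5 (TLD NS cached -> skip root; new domain -> still ask TLD and auth): local + TLD + auth = 10 + 40 + 25 = 75 ms each
Remaining 4 lookups: 4 * 75 = 300 ms
Total = 115 + 300 = 415 ms

415


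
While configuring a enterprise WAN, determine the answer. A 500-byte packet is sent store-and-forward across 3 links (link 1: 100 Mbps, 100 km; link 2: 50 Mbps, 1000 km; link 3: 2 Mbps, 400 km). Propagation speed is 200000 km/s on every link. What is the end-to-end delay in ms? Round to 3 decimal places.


Packet = 500 bytes = 4000 bits. Store-and-forward: sum (t_trans + t_prop) per link.
Link 1: t_trans = 4000/(100*10^6) s = 0.0400 ms; t_prop = 100/200000 s = 0.5000 ms; subtotal = 0.5400 ms
Link 2: t_trans = 4000/(50*10^6) s = 0.0800 ms; t_prop = 1000/200000 s = 5.0000 ms; subtotal = 5.0800 ms
Link 3: t_trans = 4000/(2*10^6) s = 2.0000 ms; t_prop = 400/200000 s = 2.0000 ms; subtotal = 4.0000 ms
End-to-end = 0.5400 + 5.0800 + 4.0000 = 9.6200 ms -> 9.620 ms (3 dp)

9.620


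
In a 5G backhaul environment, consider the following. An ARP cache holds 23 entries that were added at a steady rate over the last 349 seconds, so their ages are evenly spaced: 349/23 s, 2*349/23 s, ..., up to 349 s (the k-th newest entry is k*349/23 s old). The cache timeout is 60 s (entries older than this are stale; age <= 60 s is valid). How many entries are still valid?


Ages are k * 349/23 s for k = 1..23 (spacing = 15.1739 s).
Entry k is valid iff k * 349/23 <= 60 iff k <= 23 * 60 / 349 = 3.9542
n_valid = floor(3.9542) = 3
(n_stale = 23 - 3 = 20)

3


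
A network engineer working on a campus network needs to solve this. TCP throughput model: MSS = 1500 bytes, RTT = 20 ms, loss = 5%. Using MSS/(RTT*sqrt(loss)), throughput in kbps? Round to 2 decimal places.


Given: MSS = 1500 bytes, RTT = 20 ms, loss = 5%
RTT in seconds = 20 / 1000 = 0.02
Loss rate = 5% = 0.05
sqrt(loss) = sqrt(0.05) = 0.223606797750
Throughput (bytes/s) = 1500 / (0.02 * 0.223606797750) = 335410.1966
Throughput (kbps) = 335410.1966 * 8 / 1000 = 2683.281573 -> 2683.28 kbps (2 dp)

2683.28


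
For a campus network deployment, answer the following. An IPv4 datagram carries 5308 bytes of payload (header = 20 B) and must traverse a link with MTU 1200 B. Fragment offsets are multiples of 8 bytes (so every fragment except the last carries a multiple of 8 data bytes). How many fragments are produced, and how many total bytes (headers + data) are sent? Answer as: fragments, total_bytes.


Max data per non-final fragment = floor((MTU - header)/8)*8 = floor((1200 - 20)/8)*8 = floor(1180/8)*8 = 1176 B
Final fragment needs no 8-byte alignment: it can carry up to MTU - header = 1180 B
Non-final fragments needed = ceil((payload - 1180) / 1176) = ceil(4128/1176) = ceil(3.5102) = 4
Number of fragments = 4 + 1 = 5
Fragment sizes (data): 4 * 1176 B + 604 B (last, 604 <= 1180 OK)
Total bytes sent = payload + n_frags * header = 5308 + 5*20 = 5308 + 100 = 5408 B

5, 5408


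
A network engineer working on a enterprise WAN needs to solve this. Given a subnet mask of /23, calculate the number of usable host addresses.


Given: subnet mask /23
Host bits = 32 - 23 = 9
Total addresses = 2^9 = 512
Usable hosts = 512 - 2 (network + broadcast) = 510

510


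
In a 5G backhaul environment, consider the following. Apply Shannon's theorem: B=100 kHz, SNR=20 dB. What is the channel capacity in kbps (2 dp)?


Given: B = 100 kHz, SNR = 20 dB
SNR linear = 10^(20/10) = 100
1 + SNR = 101
log2(101) = 6.6582114828
C = 100 * 1000 * 6.6582114828 = 665821.1483 bps
C = 665.821148 kbps -> 665.82 kbps (2 dp)

665.82


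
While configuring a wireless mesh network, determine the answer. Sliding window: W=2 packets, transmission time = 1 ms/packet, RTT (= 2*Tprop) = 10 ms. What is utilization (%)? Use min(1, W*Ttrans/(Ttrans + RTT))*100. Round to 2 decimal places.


Given: W = 2, Ttrans = 1 ms, RTT = 10 ms (= 2 * Tprop, Tprop = 5 ms)
Cycle time = Ttrans + RTT = 1 + 10 = 11 ms (first packet sent until its ACK returns)
W * Ttrans = 2 * 1 = 2 ms of sending per cycle
W * Ttrans / (Ttrans + RTT) = 2 / 11 = 0.181818
U = min(1, 0.181818) = 0.181818
U% = 18.18%

18.18


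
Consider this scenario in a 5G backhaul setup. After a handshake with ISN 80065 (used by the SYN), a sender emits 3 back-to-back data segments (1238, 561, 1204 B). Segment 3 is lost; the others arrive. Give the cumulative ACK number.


SYN uses sequence number 80065; first data byte = ISN + 1 = 80066.
Segment 1: SEQ = 80066, len = 1238 B, covers [80066, 81303]
Segment 2: SEQ = 81304, len = 561 B, covers [81304, 81864]
Segment 3: SEQ = 81865, len = 1204 B, covers [81865, 83068] [LOST]
In-order data received: bytes [80066, 81864] (segments 1..2).
Segment 3 missing -> gap begins at byte 81865.
Cumulative ACK = next expected in-order byte = 80066 + 1238 + 561 = 81865

81865


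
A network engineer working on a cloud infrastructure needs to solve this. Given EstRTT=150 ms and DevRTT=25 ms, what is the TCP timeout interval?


Given: EstRTT = 150 ms, DevRTT = 25 ms
Timeout = EstRTT + 4 * DevRTT
4 * DevRTT = 4 * 25 = 100
Timeout = 150 + 100 = 250 ms

250


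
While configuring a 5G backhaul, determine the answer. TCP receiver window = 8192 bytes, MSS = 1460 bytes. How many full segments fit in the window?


Given: RWND = 8192 bytes, MSS = 1460 bytes
Full segments = floor(RWND / MSS)
Full segments = floor(8192 / 1460)
Full segments = floor(5.611) = 5

5


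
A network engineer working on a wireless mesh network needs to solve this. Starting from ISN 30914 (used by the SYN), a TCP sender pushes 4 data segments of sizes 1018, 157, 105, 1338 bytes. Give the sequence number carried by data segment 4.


The SYN occupies sequence number ISN = 30914, so the first data byte is ISN + 1 = 30915.
SEQ of data segment i = (ISN + 1) + sum of payload sizes of segments 1..i-1.
Segment 1: SEQ = 30915, payload = 1018 bytes
Segment 2: SEQ = 31933, payload = 157 bytes
Segment 3: SEQ = 32090, payload = 105 bytes
Segment 4: SEQ = 32195, payload = 1338 bytes
SEQ of segment 4 = 30915 + 1018 + 157 + 105 = 32195

32195


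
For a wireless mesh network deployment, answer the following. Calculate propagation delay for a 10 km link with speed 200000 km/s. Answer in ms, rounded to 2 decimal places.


Given: distance = 10 km, speed = 200000 km/s
Delay = distance / speed = 10 / 200000 seconds
Delay in ms = 10 * 1000 / 200000
Delay = 0.0500 ms
Rounded to 2 dp = 0.05 ms

0.05


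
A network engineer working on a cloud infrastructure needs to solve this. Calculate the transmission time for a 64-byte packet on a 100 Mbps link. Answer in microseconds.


Given: packet = 64 bytes, bandwidth = 100 Mbps
Packet in bits = 64 * 8 = 512 bits
Bandwidth = 100 * 10^6 = 100000000 bps
Time = 512 / 100000000 seconds
Time in us = 512 * 10^6 / 100000000 = 5.12

5.12


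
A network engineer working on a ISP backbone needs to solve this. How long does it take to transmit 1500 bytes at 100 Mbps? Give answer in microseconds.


Given: packet = 1500 bytes, bandwidth = 100 Mbps
Packet in bits = 1500 * 8 = 12000 bits
Bandwidth = 100 * 10^6 = 100000000 bps
Time = 12000 / 100000000 seconds
Time in us = 12000 * 10^6 / 100000000 = 120

120


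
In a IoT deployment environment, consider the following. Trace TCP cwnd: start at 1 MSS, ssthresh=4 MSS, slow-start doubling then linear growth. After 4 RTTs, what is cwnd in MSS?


RTT 0: cwnd = 1 MSS (initial)
RTT 1: cwnd = 2 MSS (slow start, doubled)
RTT 2: cwnd = 4 MSS (slow start, doubled)
RTT 3: cwnd = 5 MSS (congestion avoidance, +1)
RTT 4: cwnd = 6 MSS (congestion avoidance, +1)

6


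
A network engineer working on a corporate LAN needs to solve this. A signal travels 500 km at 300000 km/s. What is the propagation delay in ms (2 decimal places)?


Given: distance = 500 km, speed = 300000 km/s
Delay = distance / speed = 500 / 300000 seconds
Delay in ms = 500 * 1000 / 300000
Delay = 1.6667 ms
Rounded to 2 dp = 1.67 ms

1.67


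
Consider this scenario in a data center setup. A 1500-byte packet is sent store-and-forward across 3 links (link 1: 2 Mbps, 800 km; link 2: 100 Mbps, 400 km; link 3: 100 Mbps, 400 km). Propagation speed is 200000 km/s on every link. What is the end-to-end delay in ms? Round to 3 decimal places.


Packet = 1500 bytes = 12000 bits. Store-and-forward: sum (t_trans + t_prop) per link.
Link 1: t_trans = 12000/(2*10^6) s = 6.0000 ms; t_prop = 800/200000 s = 4.0000 ms; subtotal = 10.0000 ms
Link 2: t_trans = 12000/(100*10^6) s = 0.1200 ms; t_prop = 400/200000 s = 2.0000 ms; subtotal = 2.1200 ms
Link 3: t_trans = 12000/(100*10^6) s = 0.1200 ms; t_prop = 400/200000 s = 2.0000 ms; subtotal = 2.1200 ms
End-to-end = 10.0000 + 2.1200 + 2.1200 = 14.2400 ms -> 14.240 ms (3 dp)

14.240


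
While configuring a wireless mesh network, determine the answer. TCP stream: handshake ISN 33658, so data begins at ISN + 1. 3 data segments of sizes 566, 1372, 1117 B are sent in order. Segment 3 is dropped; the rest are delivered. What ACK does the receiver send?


SYN uses sequence number 33658; first data byte = ISN + 1 = 33659.
Segment 1: SEQ = 33659, len = 566 B, covers [33659, 34224]
Segment 2: SEQ = 34225, len = 1372 B, covers [34225, 35596]
Segment 3: SEQ = 35597, len = 1117 B, covers [35597, 36713] [LOST]
In-order data received: bytes [33659, 35596] (segments 1..2).
Segment 3 missing -> gap begins at byte 35597.
Cumulative ACK = next expected in-order byte = 33659 + 566 + 1372 = 35597

35597


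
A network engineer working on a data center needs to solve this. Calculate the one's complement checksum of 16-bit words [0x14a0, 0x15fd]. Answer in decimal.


Given words: [0x14a0, 0x15fd]
Step 1: Sum all words
Raw sum = 5280 + 5629 = 10909
One's complement = ~10909 & 0xFFFF = 54626

54626


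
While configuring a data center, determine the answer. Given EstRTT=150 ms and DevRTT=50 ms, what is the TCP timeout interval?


Given: EstRTT = 150 ms, DevRTT = 50 ms
Timeout = EstRTT + 4 * DevRTT
4 * DevRTT = 4 * 50 = 200
Timeout = 150 + 200 = 350 ms

350


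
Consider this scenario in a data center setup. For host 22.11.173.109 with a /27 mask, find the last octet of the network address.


Given: IP = 22.11.173.109, prefix = /27
Subnet mask = 255.255.255.224
Last octet of IP: 109
Last octet of mask: 224
Network last octet = 109 AND 224 = 96

96


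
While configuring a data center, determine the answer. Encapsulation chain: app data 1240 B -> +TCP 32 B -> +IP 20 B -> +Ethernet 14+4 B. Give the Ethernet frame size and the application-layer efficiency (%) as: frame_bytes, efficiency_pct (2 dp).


TCP segment = 1240 + 32 = 1272 B
IP packet = 1272 + 20 = 1292 B
Ethernet frame = 1292 + 14 + 4 = 1310 B
Efficiency = app / frame = 1240 / 1310 = 0.946565 = 94.6565% -> 94.66% (2 dp)

1310, 94.66


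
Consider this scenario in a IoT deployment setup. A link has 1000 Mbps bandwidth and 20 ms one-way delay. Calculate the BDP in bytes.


Given: bandwidth = 1000 Mbps, delay = 20 ms
BDP in bits = 1000 * 10^6 * 20 / 1000
BDP in bits = 20000000
BDP in bytes = 20000000 / 8 = 2500000

2500000


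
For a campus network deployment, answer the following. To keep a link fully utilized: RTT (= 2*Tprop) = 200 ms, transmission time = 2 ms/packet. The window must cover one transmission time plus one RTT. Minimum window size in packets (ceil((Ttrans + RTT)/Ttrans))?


Given: Ttrans = 2 ms, RTT = 200 ms (= 2 * Tprop, Tprop = 100 ms)
Time until first ACK returns = Ttrans + RTT = 2 + 200 = 202 ms
Need W * Ttrans >= Ttrans + RTT  ->  W >= (Ttrans + RTT) / Ttrans
(Ttrans + RTT) / Ttrans = 202 / 2 = 101
W_min = ceil(101) = 101

101


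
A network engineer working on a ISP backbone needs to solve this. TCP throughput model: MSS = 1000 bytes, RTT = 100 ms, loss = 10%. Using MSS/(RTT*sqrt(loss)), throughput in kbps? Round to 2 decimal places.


Given: MSS = 1000 bytes, RTT = 100 ms, loss = 10%
RTT in seconds = 100 / 1000 = 0.1
Loss rate = 10% = 0.1
sqrt(loss) = sqrt(0.1) = 0.316227766017
Throughput (bytes/s) = 1000 / (0.1 * 0.316227766017) = 31622.7766
Throughput (kbps) = 31622.7766 * 8 / 1000 = 252.982213 -> 252.98 kbps (2 dp)

252.98


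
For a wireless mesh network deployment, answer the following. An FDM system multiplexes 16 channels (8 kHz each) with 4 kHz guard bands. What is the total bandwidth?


Given: 16 channels, 8 kHz each, guard = 4 kHz
Channel bandwidth = 16 * 8 = 128 kHz
Guard bands = 15 gaps * 4 kHz = 60 kHz
Total = 128 + 60 = 188 kHz

188


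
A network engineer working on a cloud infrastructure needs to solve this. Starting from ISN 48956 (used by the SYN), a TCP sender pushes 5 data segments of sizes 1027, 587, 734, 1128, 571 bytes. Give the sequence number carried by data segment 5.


The SYN occupies sequence number ISN = 48956, so the first data byte is ISN + 1 = 48957.
SEQ of data segment i = (ISN + 1) + sum of payload sizes of segments 1..i-1.
Segment 1: SEQ = 48957, payload = 1027 bytes
Segment 2: SEQ = 49984, payload = 587 bytes
Segment 3: SEQ = 50571, payload = 734 bytes
Segment 4: SEQ = 51305, payload = 1128 bytes
Segment 5: SEQ = 52433, payload = 571 bytes
SEQ of segment 5 = 48957 + 1027 + 587 + 734 + 1128 = 52433

52433


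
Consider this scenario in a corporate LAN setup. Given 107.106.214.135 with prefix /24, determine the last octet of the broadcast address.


Given: IP = 107.106.214.135, prefix = /24
Host bits = 32 - 24 = 8
Network last octet = 135 AND mask = 0
Host part size = 2^8 - 1 = 255
Broadcast last octet = 0 OR 255 = 255

255


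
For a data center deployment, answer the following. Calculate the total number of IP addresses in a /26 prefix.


Given: CIDR prefix /26
Host bits = 32 - 26 = 6
Total addresses = 2^6 = 64

64


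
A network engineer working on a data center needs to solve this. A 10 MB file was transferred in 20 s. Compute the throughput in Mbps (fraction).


Given: file = 10 MB, time = 20 s
File in Mb = 10 * 8 = 80 Mb
Throughput = 80 / 20 Mbps
Throughput = 4 Mbps

4


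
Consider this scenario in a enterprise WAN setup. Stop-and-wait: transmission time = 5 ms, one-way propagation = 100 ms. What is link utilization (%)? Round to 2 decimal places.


Given: Ttrans = 5 ms, Tprop = 100 ms
RTT = 2 * Tprop = 2 * 100 = 200 ms
U = Ttrans / (Ttrans + RTT)
U = 5 / (5 + 200)
U = 5 / 205 = 0.02439
U% = 2.44%

2.44


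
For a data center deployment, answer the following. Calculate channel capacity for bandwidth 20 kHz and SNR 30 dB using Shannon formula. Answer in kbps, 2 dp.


Given: B = 20 kHz, SNR = 30 dB
SNR linear = 10^(30/10) = 1000
1 + SNR = 1001
log2(1001) = 9.9672262588
C = 20 * 1000 * 9.9672262588 = 199344.5252 bps
C = 199.344525 kbps -> 199.34 kbps (2 dp)

199.34


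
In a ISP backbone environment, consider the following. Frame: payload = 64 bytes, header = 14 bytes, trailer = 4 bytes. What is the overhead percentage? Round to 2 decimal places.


Given: payload = 64 B, header = 14 B, trailer = 4 B
Overhead bytes = header + trailer = 14 + 4 = 18
Total frame = payload + overhead = 64 + 18 = 82
Overhead % = 18 / 82 * 100 = 21.9512% -> 21.95% (2 dp)

21.95


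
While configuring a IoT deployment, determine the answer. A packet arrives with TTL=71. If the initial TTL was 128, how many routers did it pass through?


Given: initial TTL = 128, received TTL = 71
Hops = initial TTL - received TTL
Hops = 128 - 71 = 57

57


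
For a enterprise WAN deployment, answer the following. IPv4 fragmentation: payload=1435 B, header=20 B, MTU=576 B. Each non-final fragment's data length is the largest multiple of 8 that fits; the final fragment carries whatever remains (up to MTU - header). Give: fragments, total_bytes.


Max data per non-final fragment = floor((MTU - header)/8)*8 = floor((576 - 20)/8)*8 = floor(556/8)*8 = 552 B
Final fragment needs no 8-byte alignment: it can carry up to MTU - header = 556 B
Non-final fragments needed = ceil((payload - 556) / 552) = ceil(879/552) = ceil(1.5924) = 2
Number of fragments = 2 + 1 = 3
Fragment sizes (data): 2 * 552 B + 331 B (last, 331 <= 556 OK)
Total bytes sent = payload + n_frags * header = 1435 + 3*20 = 1435 + 60 = 1495 B

3, 1495


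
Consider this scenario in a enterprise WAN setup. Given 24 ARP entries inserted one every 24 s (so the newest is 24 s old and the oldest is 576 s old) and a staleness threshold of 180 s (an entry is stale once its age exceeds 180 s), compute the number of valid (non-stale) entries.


Ages are k * 576/24 s for k = 1..24 (spacing = 24.0000 s).
Entry k is valid iff k * 576/24 <= 180 iff k <= 24 * 180 / 576 = 7.5000
n_valid = floor(7.5000) = 7
(n_stale = 24 - 7 = 17)

7


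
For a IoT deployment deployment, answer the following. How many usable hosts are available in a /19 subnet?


Given: subnet mask /19
Host bits = 32 - 19 = 13
Total addresses = 2^13 = 8192
Usable hosts = 8192 - 2 (network + broadcast) = 8190

8190


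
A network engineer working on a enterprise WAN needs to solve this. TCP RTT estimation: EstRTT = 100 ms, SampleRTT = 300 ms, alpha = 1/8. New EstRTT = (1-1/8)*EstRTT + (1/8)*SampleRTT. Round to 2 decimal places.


Given: EstRTT = 100 ms, SampleRTT = 300 ms, alpha = 1/8
New EstRTT = (1 - alpha) * EstRTT + alpha * SampleRTT
(7/8) * 100 = 87.5
(1/8) * 300 = 37.5
New EstRTT = 87.5 + 37.5 = 125 ms -> 125.00 ms (2 dp)

125.00


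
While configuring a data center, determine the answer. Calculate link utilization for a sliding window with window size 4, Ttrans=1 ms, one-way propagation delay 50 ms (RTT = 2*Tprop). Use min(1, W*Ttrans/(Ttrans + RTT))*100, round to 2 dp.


Given: W = 4, Ttrans = 1 ms, RTT = 100 ms (= 2 * Tprop, Tprop = 50 ms)
Cycle time = Ttrans + RTT = 1 + 100 = 101 ms (first packet sent until its ACK returns)
W * Ttrans = 4 * 1 = 4 ms of sending per cycle
W * Ttrans / (Ttrans + RTT) = 4 / 101 = 0.039604
U = min(1, 0.039604) = 0.039604
U% = 3.96%

3.96
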